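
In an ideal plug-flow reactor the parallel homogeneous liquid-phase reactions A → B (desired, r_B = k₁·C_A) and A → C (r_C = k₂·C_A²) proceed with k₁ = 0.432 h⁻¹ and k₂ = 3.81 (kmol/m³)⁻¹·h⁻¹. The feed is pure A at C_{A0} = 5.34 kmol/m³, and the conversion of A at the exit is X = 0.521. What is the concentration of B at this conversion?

C_A = C_{A0}(1−X) = 2.558 kmol/m³.
Along a PFR/batch, dC_B/dC_A = −r_B/(r_B+r_C) = −k₁/(k₁+k₂·C_A).
Integrating from C_{A0} to C_A: C_B = (0.432/3.81)·ln[(0.432+3.81·5.34)/(0.432+3.81·2.56)] = 0.1134·ln(20.78/10.18) = 0.08092 kmol/m³.

0.0809 kmol/m³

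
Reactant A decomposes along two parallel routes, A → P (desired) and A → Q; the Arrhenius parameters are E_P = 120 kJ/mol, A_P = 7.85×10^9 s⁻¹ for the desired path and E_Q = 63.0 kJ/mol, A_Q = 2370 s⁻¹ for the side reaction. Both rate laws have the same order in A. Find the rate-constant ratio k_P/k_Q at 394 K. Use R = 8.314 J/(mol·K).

0.0918

k_P/k_Q = (A_P/A_Q)·exp[−(E_P−E_Q)/(RT)] = (A_P/A_Q)·exp[(E_Q−E_P)/(RT)].
(E_Q−E_P)/(RT) = (63.0−120)×10³/(8.314×394) = -57000/3276 = -17.40.
k_P/k_Q = (7.85×10^9/2370)·exp(-17.40) = 3.312×10^6 × 2.773×10^-8 = 0.0918.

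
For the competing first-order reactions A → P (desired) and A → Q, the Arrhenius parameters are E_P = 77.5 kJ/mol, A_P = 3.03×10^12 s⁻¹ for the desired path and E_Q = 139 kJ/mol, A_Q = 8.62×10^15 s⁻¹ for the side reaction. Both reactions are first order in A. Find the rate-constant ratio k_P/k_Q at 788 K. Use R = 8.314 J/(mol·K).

4.20

k_P/k_Q = (A_P/A_Q)·exp[−(E_P−E_Q)/(RT)] = (A_P/A_Q)·exp[(E_Q−E_P)/(RT)].
(E_Q−E_P)/(RT) = (139−77.5)×10³/(8.314×788) = 61500/6551 = 9.387.
k_P/k_Q = (3.03×10^12/8.62×10^15)·exp(9.387) = 3.515×10^-4 × 11935 = 4.20.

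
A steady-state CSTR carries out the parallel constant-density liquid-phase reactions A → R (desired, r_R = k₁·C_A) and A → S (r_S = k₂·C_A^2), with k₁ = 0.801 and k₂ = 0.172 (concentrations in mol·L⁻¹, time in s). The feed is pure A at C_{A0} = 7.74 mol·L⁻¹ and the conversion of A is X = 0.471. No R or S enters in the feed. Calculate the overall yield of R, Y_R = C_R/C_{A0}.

0.251

Exit C_A = C_{A0}(1−X) = 7.74×0.529 = 4.094 mol·L⁻¹.
Rates in a CSTR are evaluated at the outlet concentration: r_R = 0.801×4.094 = 3.280, r_S = 0.172×4.094^2 = 2.884.
Fraction of consumed A going to R: r_R/(r_R+r_S) = 0.5321.
C_R = 0.5321·C_{A0}·X = 0.5321×7.74×0.471 = 1.94 mol·L⁻¹; Y_R = C_R/C_{A0} = 0.251.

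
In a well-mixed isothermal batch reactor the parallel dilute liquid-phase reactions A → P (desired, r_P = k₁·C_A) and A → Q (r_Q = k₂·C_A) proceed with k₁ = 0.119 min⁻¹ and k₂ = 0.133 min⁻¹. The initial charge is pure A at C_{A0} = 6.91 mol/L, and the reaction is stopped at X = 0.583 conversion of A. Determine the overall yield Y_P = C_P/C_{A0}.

C_A = C_{A0}(1−X) = 2.881 mol/L.
Both paths are first order in A, so the instantaneous fraction to P is constant: dC_P/d(−C_A) = k₁/(k₁+k₂) = 0.4722.
C_P = 0.4722·(C_{A0}−C_A) = 0.4722×4.029 = 1.90 mol/L.
Y_P = C_P/C_{A0} = 1.902/6.91 = 0.275.

0.275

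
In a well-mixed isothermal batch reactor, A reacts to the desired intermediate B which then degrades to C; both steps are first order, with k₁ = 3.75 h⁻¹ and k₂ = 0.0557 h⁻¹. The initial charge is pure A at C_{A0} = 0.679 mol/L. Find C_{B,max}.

For a first-order series the maximum intermediate yield is C_{B,max}/C_{A0} = (k₁/k₂)^[k₂/(k₂−k₁)].
= (3.75/0.0557)^(0.0557/(0.0557−3.75)) = (67.32)^(-0.01508) = 0.9385.
C_{B,max} = 0.9385×0.679 = 0.637 mol/L.

0.637 mol/L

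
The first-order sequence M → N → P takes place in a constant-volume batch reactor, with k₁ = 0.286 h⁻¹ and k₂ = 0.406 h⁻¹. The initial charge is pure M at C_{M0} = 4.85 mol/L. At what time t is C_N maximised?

2.92 h

For first-order series the maximum of C_N occurs at t_opt = ln(k₂/k₁)/(k₂−k₁).
= ln(0.406/0.286)/(0.406−0.286) = ln(1.420)/0.1200 = 0.3504/0.1200 = 2.92 h.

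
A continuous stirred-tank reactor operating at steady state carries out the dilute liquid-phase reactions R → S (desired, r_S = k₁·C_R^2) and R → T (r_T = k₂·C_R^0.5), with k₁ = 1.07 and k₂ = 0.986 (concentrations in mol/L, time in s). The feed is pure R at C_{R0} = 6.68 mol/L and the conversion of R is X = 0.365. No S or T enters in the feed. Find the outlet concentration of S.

Exit C_R = C_{R0}(1−X) = 6.68×0.635 = 4.242 mol/L.
In a CSTR the entire volume is at exit conditions, so r_S = 1.07×4.242^2 = 19.25 and r_T = 0.986×4.242^0.5 = 2.031.
Fraction of consumed R going to S: r_S/(r_S+r_T) = 0.9046.
C_S = 0.9046·C_{R0}·X = 0.9046×6.68×0.365 = 2.21 mol/L.

2.21 mol/L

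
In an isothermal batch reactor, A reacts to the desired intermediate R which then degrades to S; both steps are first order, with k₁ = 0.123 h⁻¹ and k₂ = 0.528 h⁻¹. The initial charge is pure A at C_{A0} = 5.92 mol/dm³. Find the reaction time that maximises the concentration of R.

3.60 h

The intermediate peaks when r₁ = r₂, i.e. k₁e^(−k₁t) = k₂e^(−k₂t), giving t_opt = ln(k₂/k₁)/(k₂−k₁).
= ln(0.528/0.123)/(0.528−0.123) = ln(4.293)/0.4050 = 1.457/0.4050 = 3.60 h.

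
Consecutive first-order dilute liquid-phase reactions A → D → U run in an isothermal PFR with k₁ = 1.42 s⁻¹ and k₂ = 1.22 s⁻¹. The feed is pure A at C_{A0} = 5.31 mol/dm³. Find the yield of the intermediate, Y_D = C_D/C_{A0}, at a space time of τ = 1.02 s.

The intermediate concentration in a first-order A→B→C sequence is C_D = k₁C_{A0}(e^(−k₁τ) − e^(−k₂τ))/(k₂−k₁).
e^(−k₁τ) = e^(−1.42×1.02) = e^(−1.448) = 0.2349; e^(−k₂τ) = e^(−1.244) = 0.2881.
C_D = 1.42×5.31/(1.22−1.42) × (0.2349−0.2881) = (-37.70)×(-0.05317) = 2.004 mol/dm³.
Y_D = C_D/C_{A0} = 2.004/5.31 = 0.377.

0.377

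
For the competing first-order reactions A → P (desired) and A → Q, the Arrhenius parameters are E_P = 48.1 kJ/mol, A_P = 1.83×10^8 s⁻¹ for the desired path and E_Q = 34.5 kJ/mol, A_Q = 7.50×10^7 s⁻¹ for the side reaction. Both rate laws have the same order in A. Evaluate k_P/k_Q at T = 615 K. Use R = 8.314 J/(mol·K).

With equal orders, S_{P/Q} = k_P/k_Q = (A_P/A_Q)·exp[(E_Q−E_P)/(RT)].
(E_Q−E_P)/(RT) = (34.5−48.1)×10³/(8.314×615) = -13600/5113 = -2.660.
k_P/k_Q = (1.83×10^8/7.50×10^7)·exp(-2.660) = 2.440 × 0.06996 = 0.171.

0.171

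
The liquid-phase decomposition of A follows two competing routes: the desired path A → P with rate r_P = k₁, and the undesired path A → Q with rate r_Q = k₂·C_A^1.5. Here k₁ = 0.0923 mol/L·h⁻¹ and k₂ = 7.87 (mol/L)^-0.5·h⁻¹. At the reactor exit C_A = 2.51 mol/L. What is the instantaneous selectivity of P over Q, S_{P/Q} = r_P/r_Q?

0.00295

S_{P/Q} = r_P/r_Q = (k₁)/(k₂·C_A^1.5) = (k₁/k₂)·C_A^-1.5.
= (0.0923) / (7.87×2.510^1.5) = 0.09230/31.30 = 0.00295.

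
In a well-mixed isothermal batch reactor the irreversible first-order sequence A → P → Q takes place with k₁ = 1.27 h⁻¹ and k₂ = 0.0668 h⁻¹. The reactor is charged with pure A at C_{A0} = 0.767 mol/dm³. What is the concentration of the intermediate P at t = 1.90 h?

The intermediate concentration in a first-order A→B→C sequence is C_P = k₁C_{A0}(e^(−k₁t) − e^(−k₂t))/(k₂−k₁).
e^(−k₁t) = e^(−1.27×1.90) = e^(−2.413) = 0.08955; e^(−k₂t) = e^(−0.1269) = 0.8808.
C_P = 1.27×0.767/(0.0668−1.27) × (0.08955−0.8808) = (-0.8096)×(-0.7913) = 0.6406 mol/dm³.

0.641 mol/dm³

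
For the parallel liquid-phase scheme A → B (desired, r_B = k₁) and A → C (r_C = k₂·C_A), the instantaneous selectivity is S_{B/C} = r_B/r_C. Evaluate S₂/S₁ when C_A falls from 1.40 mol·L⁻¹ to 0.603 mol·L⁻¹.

2.32

S_{B/C} = (k₁/k₂)·C_A⁻¹, so S₂/S₁ = (C_{A,2}/C_{A,1})⁻¹.
= 1.40/0.603 = 2.32.
Selectivity toward B rises as C_A falls — low-concentration operation is favoured.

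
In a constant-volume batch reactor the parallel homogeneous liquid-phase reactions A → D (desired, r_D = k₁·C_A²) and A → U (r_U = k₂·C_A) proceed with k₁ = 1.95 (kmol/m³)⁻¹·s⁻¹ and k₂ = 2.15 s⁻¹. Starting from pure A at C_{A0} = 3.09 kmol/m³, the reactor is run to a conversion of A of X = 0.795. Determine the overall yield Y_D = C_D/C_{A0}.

C_A = C_{A0}(1−X) = 0.6334 kmol/m³.
Along a PFR/batch, dC_U/dC_A = −r_U/(r_D+r_U) = −k₂/(k₂+k₁·C_A).
Integrating from C_{A0} to C_A: C_U = (2.15/1.95)·ln[(2.15+1.95·3.09)/(2.15+1.95·0.633)] = 1.103·ln(8.175/3.385) = 0.9722 kmol/m³.
Then C_D = (C_{A0}−C_A) − C_U = 2.457 − 0.9722 = 1.484 kmol/m³.
Y_D = C_D/C_{A0} = 1.484/3.09 = 0.480.

0.480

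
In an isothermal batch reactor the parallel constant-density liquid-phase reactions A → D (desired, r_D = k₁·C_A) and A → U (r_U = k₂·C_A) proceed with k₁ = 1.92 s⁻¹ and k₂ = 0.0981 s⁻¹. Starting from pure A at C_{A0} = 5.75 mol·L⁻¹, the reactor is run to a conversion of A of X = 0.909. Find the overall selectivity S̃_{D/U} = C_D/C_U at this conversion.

C_A = C_{A0}(1−X) = 0.5232 mol·L⁻¹.
Both paths are first order in A, so the instantaneous fraction to D is constant: dC_D/d(−C_A) = k₁/(k₁+k₂) = 0.9514.
C_D = 0.9514·(C_{A0}−C_A) = 0.9514×5.227 = 4.97 mol·L⁻¹.
C_U = (C_{A0}−C_A)−C_D = 0.2541 mol·L⁻¹; S̃_{D/U} = 4.973/0.2541 = 19.6.

19.6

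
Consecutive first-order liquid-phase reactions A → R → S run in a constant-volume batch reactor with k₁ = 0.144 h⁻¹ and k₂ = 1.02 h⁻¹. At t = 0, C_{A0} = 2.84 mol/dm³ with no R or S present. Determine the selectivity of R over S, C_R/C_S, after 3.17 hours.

Solving the coupled first-order balances gives C_R(t) = [k₁/(k₂−k₁)]·C_{A0}·(e^(−k₁t) − e^(−k₂t)).
e^(−k₁t) = e^(−0.144×3.17) = e^(−0.4565) = 0.6335; e^(−k₂t) = e^(−3.233) = 0.03942.
C_R = 0.144×2.84/(1.02−0.144) × (0.6335−0.03942) = 0.4668×0.5941 = 0.2773 mol/dm³.
C_A = C_{A0}e^(−k₁t) = 1.799 mol/dm³, so C_S = C_{A0}−C_A−C_R = 0.7635 mol/dm³; C_R/C_S = 0.363.

0.363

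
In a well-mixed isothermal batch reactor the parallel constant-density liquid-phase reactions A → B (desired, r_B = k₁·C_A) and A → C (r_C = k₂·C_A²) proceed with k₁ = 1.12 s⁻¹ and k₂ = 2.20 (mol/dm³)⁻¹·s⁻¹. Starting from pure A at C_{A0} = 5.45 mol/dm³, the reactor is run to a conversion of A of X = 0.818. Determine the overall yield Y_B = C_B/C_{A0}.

0.129

C_A = C_{A0}(1−X) = 0.9919 mol/dm³.
Along a PFR/batch, dC_B/dC_A = −r_B/(r_B+r_C) = −k₁/(k₁+k₂·C_A).
Integrating from C_{A0} to C_A: C_B = (1.12/2.20)·ln[(1.12+2.20·5.45)/(1.12+2.20·0.992)] = 0.5091·ln(13.11/3.302) = 0.7019 mol/dm³.
Y_B = C_B/C_{A0} = 0.7019/5.45 = 0.129.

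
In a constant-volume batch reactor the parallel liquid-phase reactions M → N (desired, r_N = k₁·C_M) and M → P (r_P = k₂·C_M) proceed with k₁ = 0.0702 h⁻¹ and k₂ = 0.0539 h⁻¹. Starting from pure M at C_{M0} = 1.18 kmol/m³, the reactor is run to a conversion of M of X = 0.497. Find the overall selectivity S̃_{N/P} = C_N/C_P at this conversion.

C_M = C_{M0}(1−X) = 0.5935 kmol/m³.
Both paths are first order in M, so the instantaneous fraction to N is constant: dC_N/d(−C_M) = k₁/(k₁+k₂) = 0.5657.
C_N = 0.5657·(C_{M0}−C_M) = 0.5657×0.5865 = 0.332 kmol/m³.
C_P = (C_{M0}−C_M)−C_N = 0.2547 kmol/m³; S̃_{N/P} = 0.3317/0.2547 = 1.30.

1.30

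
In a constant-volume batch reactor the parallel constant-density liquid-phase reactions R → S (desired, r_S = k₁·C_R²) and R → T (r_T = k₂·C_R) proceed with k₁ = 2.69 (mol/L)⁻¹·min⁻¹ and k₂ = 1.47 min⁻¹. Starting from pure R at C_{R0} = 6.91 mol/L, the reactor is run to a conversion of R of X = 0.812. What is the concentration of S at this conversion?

C_R = C_{R0}(1−X) = 1.299 mol/L.
Along a PFR/batch, dC_T/dC_R = −r_T/(r_S+r_T) = −k₂/(k₂+k₁·C_R).
Integrating from C_{R0} to C_R: C_T = (1.47/2.69)·ln[(1.47+2.69·6.91)/(1.47+2.69·1.30)] = 0.5465·ln(20.06/4.965) = 0.7630 mol/L.
Then C_S = (C_{R0}−C_R) − C_T = 5.611 − 0.7630 = 4.848 mol/L.

4.85 mol/L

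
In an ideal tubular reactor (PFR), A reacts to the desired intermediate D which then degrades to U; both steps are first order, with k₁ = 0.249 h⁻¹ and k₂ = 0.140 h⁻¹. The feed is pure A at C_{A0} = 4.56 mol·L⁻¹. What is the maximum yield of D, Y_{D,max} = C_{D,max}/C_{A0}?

At the optimum, C_{D,max}/C_{A0} = (k₁/k₂)^[k₂/(k₂−k₁)].
= (0.249/0.140)^(0.140/(0.140−0.249)) = (1.779)^(-1.284) = 0.4773.

0.477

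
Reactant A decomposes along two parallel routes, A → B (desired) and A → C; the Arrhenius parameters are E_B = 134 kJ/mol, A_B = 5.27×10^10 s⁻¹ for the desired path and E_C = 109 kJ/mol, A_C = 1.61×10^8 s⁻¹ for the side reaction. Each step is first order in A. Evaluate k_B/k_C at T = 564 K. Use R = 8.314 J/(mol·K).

With equal orders, S_{B/C} = k_B/k_C = (A_B/A_C)·exp[(E_C−E_B)/(RT)].
(E_C−E_B)/(RT) = (109−134)×10³/(8.314×564) = -25000/4689 = -5.332.
k_B/k_C = (5.27×10^10/1.61×10^8)·exp(-5.332) = 327.3 × 0.004837 = 1.58.
Since E_B > E_C, raising the temperature improves selectivity toward B.

1.58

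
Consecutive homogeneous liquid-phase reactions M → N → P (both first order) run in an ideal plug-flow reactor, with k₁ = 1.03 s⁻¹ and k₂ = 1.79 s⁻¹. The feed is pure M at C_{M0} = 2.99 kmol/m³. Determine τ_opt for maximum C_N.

Setting dC_N/dτ = 0 gives τ_opt = ln(k₂/k₁)/(k₂−k₁).
= ln(1.79/1.03)/(1.79−1.03) = ln(1.738)/0.7600 = 0.5527/0.7600 = 0.727 s.

0.727 s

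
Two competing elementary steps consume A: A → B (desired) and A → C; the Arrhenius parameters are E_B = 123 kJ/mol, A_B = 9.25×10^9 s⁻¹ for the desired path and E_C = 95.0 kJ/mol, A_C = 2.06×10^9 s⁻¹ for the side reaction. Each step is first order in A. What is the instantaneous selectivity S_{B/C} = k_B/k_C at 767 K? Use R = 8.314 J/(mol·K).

0.0556

With equal orders, S_{B/C} = k_B/k_C = (A_B/A_C)·exp[(E_C−E_B)/(RT)].
(E_C−E_B)/(RT) = (95.0−123)×10³/(8.314×767) = -28000/6377 = -4.391.
k_B/k_C = (9.25×10^9/2.06×10^9)·exp(-4.391) = 4.490 × 0.01239 = 0.0556.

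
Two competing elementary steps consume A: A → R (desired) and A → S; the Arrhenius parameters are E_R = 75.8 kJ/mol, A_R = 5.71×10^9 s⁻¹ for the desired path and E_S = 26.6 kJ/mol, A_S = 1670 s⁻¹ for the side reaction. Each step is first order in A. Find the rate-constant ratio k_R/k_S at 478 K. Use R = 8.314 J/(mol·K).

14.4

Since both paths have the same order in A, the concentration cancels and S_{R/S} = k_R/k_S = (A_R/A_S)·exp[(E_S−E_R)/(RT)].
(E_S−E_R)/(RT) = (26.6−75.8)×10³/(8.314×478) = -49200/3974 = -12.38.
k_R/k_S = (5.71×10^9/1670)·exp(-12.38) = 3.419×10^6 × 4.201×10^-6 = 14.4.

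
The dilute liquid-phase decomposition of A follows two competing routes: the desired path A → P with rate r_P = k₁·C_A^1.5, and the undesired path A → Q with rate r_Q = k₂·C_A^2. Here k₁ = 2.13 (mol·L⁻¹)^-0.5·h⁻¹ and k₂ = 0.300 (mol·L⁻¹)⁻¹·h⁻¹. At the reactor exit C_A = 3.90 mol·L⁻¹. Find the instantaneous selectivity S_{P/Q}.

S_{P/Q} = r_P/r_Q = (k₁·C_A^1.5)/(k₂·C_A^2) = (k₁/k₂)·C_A^-0.5.
= (2.13×3.900^1.5) / (0.300×3.900^2) = 16.41/4.563 = 3.60.
The undesired path is higher order in A, so low C_A (CSTR or dilute feed) favours P.

3.60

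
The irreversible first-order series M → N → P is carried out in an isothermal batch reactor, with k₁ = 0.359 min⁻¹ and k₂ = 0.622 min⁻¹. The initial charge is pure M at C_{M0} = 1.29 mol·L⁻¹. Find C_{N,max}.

Evaluating C_N at t_opt = ln(k₂/k₁)/(k₂−k₁) gives C_{N,max}/C_{M0} = (k₁/k₂)^[k₂/(k₂−k₁)].
= (0.359/0.622)^(0.622/(0.622−0.359)) = (0.5772)^(2.365) = 0.2726.
C_{N,max} = 0.2726×1.29 = 0.352 mol·L⁻¹.

0.352 mol·L⁻¹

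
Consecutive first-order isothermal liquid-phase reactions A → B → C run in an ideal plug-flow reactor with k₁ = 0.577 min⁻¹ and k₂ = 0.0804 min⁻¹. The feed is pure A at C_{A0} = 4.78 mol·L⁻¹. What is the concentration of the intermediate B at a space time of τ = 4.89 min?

3.42 mol·L⁻¹

The intermediate concentration in a first-order A→B→C sequence is C_B = k₁C_{A0}(e^(−k₁τ) − e^(−k₂τ))/(k₂−k₁).
e^(−k₁τ) = e^(−0.577×4.89) = e^(−2.822) = 0.05951; e^(−k₂τ) = e^(−0.3932) = 0.6749.
C_B = 0.577×4.78/(0.0804−0.577) × (0.05951−0.6749) = (-5.554)×(-0.6154) = 3.418 mol·L⁻¹.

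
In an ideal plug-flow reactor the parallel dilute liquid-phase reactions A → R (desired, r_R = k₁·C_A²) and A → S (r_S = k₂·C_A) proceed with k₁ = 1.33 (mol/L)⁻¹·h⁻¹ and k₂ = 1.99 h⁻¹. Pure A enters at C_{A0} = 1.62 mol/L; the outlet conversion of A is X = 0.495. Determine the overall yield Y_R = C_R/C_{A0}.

C_A = C_{A0}(1−X) = 0.8181 mol/L.
Along a PFR/batch, dC_S/dC_A = −r_S/(r_R+r_S) = −k₂/(k₂+k₁·C_A).
Integrating from C_{A0} to C_A: C_S = (1.99/1.33)·ln[(1.99+1.33·1.62)/(1.99+1.33·0.818)] = 1.496·ln(4.145/3.078) = 0.4451 mol/L.
Then C_R = (C_{A0}−C_A) − C_S = 0.8019 − 0.4451 = 0.3568 mol/L.
Y_R = C_R/C_{A0} = 0.3568/1.62 = 0.220.

0.220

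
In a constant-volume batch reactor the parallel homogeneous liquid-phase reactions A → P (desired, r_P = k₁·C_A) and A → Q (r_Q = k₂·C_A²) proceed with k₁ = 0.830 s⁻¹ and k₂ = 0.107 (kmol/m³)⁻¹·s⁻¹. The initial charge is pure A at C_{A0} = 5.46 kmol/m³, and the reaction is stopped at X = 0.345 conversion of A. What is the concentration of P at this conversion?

C_A = C_{A0}(1−X) = 3.576 kmol/m³.
Along a PFR/batch, dC_P/dC_A = −r_P/(r_P+r_Q) = −k₁/(k₁+k₂·C_A).
Integrating from C_{A0} to C_A: C_P = (0.830/0.107)·ln[(0.830+0.107·5.46)/(0.830+0.107·3.58)] = 7.757·ln(1.414/1.213) = 1.193 kmol/m³.

1.19 kmol/m³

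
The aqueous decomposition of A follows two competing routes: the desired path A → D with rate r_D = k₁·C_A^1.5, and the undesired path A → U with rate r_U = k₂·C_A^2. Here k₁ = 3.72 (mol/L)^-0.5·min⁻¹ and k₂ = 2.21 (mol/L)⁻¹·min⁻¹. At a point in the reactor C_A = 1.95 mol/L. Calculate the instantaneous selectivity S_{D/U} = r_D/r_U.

1.21

S_{D/U} = r_D/r_U = (k₁·C_A^1.5)/(k₂·C_A^2) = (k₁/k₂)·C_A^-0.5.
= (3.72×1.950^1.5) / (2.21×1.950^2) = 10.13/8.404 = 1.21.
The undesired path is higher order in A, so low C_A (CSTR or dilute feed) favours D.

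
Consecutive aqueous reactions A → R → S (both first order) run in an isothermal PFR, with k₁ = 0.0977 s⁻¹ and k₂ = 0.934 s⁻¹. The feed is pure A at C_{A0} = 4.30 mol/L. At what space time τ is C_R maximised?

2.70 s

Setting dC_R/dτ = 0 gives τ_opt = ln(k₂/k₁)/(k₂−k₁).
= ln(0.934/0.0977)/(0.934−0.0977) = ln(9.560)/0.8363 = 2.258/0.8363 = 2.70 s.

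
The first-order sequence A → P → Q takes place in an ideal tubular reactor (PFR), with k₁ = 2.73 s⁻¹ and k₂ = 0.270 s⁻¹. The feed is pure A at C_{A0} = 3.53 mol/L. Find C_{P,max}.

At the optimum, C_{P,max}/C_{A0} = (k₁/k₂)^[k₂/(k₂−k₁)].
= (2.73/0.270)^(0.270/(0.270−2.73)) = (10.11)^(-0.1098) = 0.7757.
C_{P,max} = 0.7757×3.53 = 2.74 mol/L.

2.74 mol/L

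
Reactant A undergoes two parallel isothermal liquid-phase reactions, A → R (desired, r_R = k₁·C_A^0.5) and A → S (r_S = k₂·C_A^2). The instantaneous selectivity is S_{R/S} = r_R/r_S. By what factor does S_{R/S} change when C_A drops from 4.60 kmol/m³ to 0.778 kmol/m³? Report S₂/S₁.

S_{R/S} = (k₁/k₂)·C_A^-1.5, so S₂/S₁ = (C_{A,2}/C_{A,1})^-1.5.
= (0.778/4.60)^(-1.5) = (0.1691)^(-1.5) = 14.4.
Selectivity toward R rises as C_A falls — low-concentration operation is favoured.

14.4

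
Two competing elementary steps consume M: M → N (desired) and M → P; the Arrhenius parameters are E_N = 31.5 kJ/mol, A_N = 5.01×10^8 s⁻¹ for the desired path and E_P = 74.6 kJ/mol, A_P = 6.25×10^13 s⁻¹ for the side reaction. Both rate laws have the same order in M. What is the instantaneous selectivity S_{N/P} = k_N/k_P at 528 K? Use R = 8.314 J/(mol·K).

Since both paths have the same order in M, the concentration cancels and S_{N/P} = k_N/k_P = (A_N/A_P)·exp[(E_P−E_N)/(RT)].
(E_P−E_N)/(RT) = (74.6−31.5)×10³/(8.314×528) = 43100/4390 = 9.818.
k_N/k_P = (5.01×10^8/6.25×10^13)·exp(9.818) = 8.016×10^-6 × 18366 = 0.147.
Since E_N < E_P, lowering the temperature improves selectivity toward N.

0.147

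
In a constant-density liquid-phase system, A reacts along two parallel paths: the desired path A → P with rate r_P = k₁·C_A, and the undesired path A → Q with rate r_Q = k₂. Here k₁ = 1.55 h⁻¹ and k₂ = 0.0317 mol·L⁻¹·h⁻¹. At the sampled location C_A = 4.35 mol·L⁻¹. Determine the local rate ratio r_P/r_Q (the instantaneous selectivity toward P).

S_{P/Q} = r_P/r_Q = (k₁·C_A)/(k₂) = (k₁/k₂)·C_A.
= (1.55×4.350) / (0.0317) = 6.742/0.03170 = 213.

213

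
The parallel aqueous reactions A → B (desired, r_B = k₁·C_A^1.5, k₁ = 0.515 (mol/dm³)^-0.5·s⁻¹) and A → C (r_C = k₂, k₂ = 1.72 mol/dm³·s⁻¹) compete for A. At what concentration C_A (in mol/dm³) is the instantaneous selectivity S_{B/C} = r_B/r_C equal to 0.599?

1.59 mol/dm³

S_{B/C} = (k₁/k₂)·C_A^1.5 ⇒ C_A = (S·k₂/k₁)^(1/1.5).
= (0.599×1.72/0.515)^(0.6667) = (2.001)^(0.6667) = 1.59 mol/dm³.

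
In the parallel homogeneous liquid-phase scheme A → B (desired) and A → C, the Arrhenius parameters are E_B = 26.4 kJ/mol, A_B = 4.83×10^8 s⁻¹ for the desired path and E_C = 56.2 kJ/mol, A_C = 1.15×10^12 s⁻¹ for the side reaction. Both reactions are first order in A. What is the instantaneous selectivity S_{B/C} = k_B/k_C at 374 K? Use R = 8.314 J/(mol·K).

6.10

Since both paths have the same order in A, the concentration cancels and S_{B/C} = k_B/k_C = (A_B/A_C)·exp[(E_C−E_B)/(RT)].
(E_C−E_B)/(RT) = (56.2−26.4)×10³/(8.314×374) = 29800/3109 = 9.584.
k_B/k_C = (4.83×10^8/1.15×10^12)·exp(9.584) = 4.200×10^-4 × 14527 = 6.10.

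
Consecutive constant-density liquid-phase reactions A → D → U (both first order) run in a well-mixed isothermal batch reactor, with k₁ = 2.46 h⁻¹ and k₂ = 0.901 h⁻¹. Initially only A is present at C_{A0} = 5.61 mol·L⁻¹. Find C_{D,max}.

Evaluating C_D at t_opt = ln(k₂/k₁)/(k₂−k₁) gives C_{D,max}/C_{A0} = (k₁/k₂)^[k₂/(k₂−k₁)].
= (2.46/0.901)^(0.901/(0.901−2.46)) = (2.730)^(-0.5779) = 0.5596.
C_{D,max} = 0.5596×5.61 = 3.14 mol·L⁻¹.

3.14 mol·L⁻¹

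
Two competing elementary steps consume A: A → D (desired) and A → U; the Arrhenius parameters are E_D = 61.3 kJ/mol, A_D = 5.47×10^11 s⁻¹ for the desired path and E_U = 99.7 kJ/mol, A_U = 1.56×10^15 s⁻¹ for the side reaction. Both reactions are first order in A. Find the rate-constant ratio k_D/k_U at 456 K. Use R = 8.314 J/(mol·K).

Since both paths have the same order in A, the concentration cancels and S_{D/U} = k_D/k_U = (A_D/A_U)·exp[(E_U−E_D)/(RT)].
(E_U−E_D)/(RT) = (99.7−61.3)×10³/(8.314×456) = 38400/3791 = 10.13.
k_D/k_U = (5.47×10^11/1.56×10^15)·exp(10.13) = 3.506×10^-4 × 25053 = 8.78.
Since E_D < E_U, lowering the temperature improves selectivity toward D.

8.78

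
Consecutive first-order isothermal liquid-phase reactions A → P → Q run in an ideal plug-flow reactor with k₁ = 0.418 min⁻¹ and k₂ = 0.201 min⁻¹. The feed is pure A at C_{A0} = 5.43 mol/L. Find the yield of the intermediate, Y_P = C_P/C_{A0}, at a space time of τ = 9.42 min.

0.252

For first-order series with pure A initially, C_P(τ) = k₁C_{A0}/(k₂−k₁)·(e^(−k₁τ) − e^(−k₂τ)).
e^(−k₁τ) = e^(−0.418×9.42) = e^(−3.938) = 0.01950; e^(−k₂τ) = e^(−1.893) = 0.1506.
C_P = 0.418×5.43/(0.201−0.418) × (0.01950−0.1506) = (-10.46)×(-0.1311) = 1.371 mol/L.
Y_P = C_P/C_{A0} = 1.371/5.43 = 0.252.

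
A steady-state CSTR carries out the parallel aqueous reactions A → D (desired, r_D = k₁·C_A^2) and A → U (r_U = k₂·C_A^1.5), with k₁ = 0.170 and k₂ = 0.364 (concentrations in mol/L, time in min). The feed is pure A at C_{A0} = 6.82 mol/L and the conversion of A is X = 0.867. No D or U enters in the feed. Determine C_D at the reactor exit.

1.82 mol/L

Exit C_A = C_{A0}(1−X) = 6.82×0.133 = 0.9071 mol/L.
Rates in a CSTR are evaluated at the outlet concentration: r_D = 0.170×0.9071^2 = 0.1399, r_U = 0.364×0.9071^1.5 = 0.3145.
Fraction of consumed A going to D: r_D/(r_D+r_U) = 0.3079.
C_D = 0.3079·C_{A0}·X = 0.3079×6.82×0.867 = 1.82 mol/L.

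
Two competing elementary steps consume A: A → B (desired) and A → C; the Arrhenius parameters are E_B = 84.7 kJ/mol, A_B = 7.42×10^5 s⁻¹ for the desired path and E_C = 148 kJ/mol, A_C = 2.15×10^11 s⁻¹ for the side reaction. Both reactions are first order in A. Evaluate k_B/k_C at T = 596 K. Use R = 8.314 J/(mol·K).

1.22

Since both paths have the same order in A, the concentration cancels and S_{B/C} = k_B/k_C = (A_B/A_C)·exp[(E_C−E_B)/(RT)].
(E_C−E_B)/(RT) = (148−84.7)×10³/(8.314×596) = 63300/4955 = 12.77.
k_B/k_C = (7.42×10^5/2.15×10^11)·exp(12.77) = 3.451×10^-6 × 3.531×10^5 = 1.22.
Since E_B < E_C, lowering the temperature improves selectivity toward B.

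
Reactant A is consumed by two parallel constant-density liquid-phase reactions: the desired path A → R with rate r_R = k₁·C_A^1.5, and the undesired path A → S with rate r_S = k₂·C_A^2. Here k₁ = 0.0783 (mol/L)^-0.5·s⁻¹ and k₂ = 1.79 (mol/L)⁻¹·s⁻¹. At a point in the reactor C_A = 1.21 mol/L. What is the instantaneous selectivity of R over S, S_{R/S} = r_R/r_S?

S_{R/S} = r_R/r_S = (k₁·C_A^1.5)/(k₂·C_A^2) = (k₁/k₂)·C_A^-0.5.
= (0.0783×1.210^1.5) / (1.79×1.210^2) = 0.1042/2.621 = 0.0398.

0.0398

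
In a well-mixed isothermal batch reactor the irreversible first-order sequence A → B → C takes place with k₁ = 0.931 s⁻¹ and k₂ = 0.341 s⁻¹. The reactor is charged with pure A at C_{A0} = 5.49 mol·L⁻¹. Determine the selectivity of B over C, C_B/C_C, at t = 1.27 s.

3.51

Solving the coupled first-order balances gives C_B(t) = [k₁/(k₂−k₁)]·C_{A0}·(e^(−k₁t) − e^(−k₂t)).
e^(−k₁t) = e^(−0.931×1.27) = e^(−1.182) = 0.3066; e^(−k₂t) = e^(−0.4331) = 0.6485.
C_B = 0.931×5.49/(0.341−0.931) × (0.3066−0.6485) = (-8.663)×(-0.3420) = 2.962 mol·L⁻¹.
C_A = C_{A0}e^(−k₁t) = 1.683 mol·L⁻¹, so C_C = C_{A0}−C_A−C_B = 0.8446 mol·L⁻¹; C_B/C_C = 3.51.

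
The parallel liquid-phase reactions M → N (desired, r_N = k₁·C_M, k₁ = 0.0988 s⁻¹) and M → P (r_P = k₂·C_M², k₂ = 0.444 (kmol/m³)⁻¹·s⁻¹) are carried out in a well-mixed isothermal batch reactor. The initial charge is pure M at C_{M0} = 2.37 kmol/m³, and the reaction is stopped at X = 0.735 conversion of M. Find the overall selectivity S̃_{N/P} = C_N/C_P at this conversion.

C_M = C_{M0}(1−X) = 0.6281 kmol/m³.
Along a PFR/batch, dC_N/dC_M = −r_N/(r_N+r_P) = −k₁/(k₁+k₂·C_M).
Integrating from C_{M0} to C_M: C_N = (0.0988/0.444)·ln[(0.0988+0.444·2.37)/(0.0988+0.444·0.628)] = 0.2225·ln(1.151/0.3777) = 0.2480 kmol/m³.
C_P = (C_{M0}−C_M)−C_N = 1.494 kmol/m³; S̃_{N/P} = 0.2480/1.494 = 0.166.

0.166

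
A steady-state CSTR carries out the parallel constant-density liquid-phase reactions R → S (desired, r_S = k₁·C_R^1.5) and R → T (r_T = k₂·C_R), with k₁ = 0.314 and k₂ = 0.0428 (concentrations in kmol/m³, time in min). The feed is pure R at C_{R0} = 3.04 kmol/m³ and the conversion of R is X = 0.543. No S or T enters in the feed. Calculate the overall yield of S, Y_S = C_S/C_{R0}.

Exit C_R = C_{R0}(1−X) = 3.04×0.457 = 1.389 kmol/m³.
In a CSTR the entire volume is at exit conditions, so r_S = 0.314×1.389^1.5 = 0.5142 and r_T = 0.0428×1.389 = 0.05946.
Fraction of consumed R going to S: r_S/(r_S+r_T) = 0.8963.
C_S = 0.8963·C_{R0}·X = 0.8963×3.04×0.543 = 1.48 kmol/m³; Y_S = C_S/C_{R0} = 0.487.

0.487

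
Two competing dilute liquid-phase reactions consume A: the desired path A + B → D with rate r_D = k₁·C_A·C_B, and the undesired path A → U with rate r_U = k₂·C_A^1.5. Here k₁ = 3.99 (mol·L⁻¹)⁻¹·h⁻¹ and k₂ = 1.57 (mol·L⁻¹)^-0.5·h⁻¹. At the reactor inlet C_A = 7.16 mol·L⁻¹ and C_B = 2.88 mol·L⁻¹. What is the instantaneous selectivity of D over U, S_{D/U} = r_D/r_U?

2.74

S_{D/U} = r_D/r_U = (k₁·C_A·C_B)/(k₂·C_A^1.5) = (k₁/k₂)·C_A^-0.5·C_B.
= (3.99×7.160×2.880) / (1.57×7.160^1.5) = 82.28/30.08 = 2.74.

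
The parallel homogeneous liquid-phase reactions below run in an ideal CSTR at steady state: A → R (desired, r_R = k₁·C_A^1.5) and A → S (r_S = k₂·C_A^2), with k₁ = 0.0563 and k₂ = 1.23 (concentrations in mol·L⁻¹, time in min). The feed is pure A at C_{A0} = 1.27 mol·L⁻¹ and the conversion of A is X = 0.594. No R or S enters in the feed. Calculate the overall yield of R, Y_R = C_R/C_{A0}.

Exit C_A = C_{A0}(1−X) = 1.27×0.406 = 0.5156 mol·L⁻¹.
In a CSTR the entire volume is at exit conditions, so r_R = 0.0563×0.5156^1.5 = 0.02085 and r_S = 1.23×0.5156^2 = 0.3270.
Fraction of consumed A going to R: r_R/(r_R+r_S) = 0.05992.
C_R = 0.05992·C_{A0}·X = 0.05992×1.27×0.594 = 0.0452 mol·L⁻¹; Y_R = C_R/C_{A0} = 0.0356.

0.0356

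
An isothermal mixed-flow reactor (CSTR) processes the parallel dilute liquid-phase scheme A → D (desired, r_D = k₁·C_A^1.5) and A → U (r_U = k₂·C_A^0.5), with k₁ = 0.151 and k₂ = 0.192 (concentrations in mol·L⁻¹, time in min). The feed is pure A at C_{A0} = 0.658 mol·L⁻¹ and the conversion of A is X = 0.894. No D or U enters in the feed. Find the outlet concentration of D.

Exit C_A = C_{A0}(1−X) = 0.658×0.106 = 0.06975 mol·L⁻¹.
Rates in a CSTR are evaluated at the outlet concentration: r_D = 0.151×0.06975^1.5 = 0.002781, r_U = 0.192×0.06975^0.5 = 0.05071.
Fraction of consumed A going to D: r_D/(r_D+r_U) = 0.05200.
C_D = 0.05200·C_{A0}·X = 0.05200×0.658×0.894 = 0.0306 mol·L⁻¹.

0.0306 mol·L⁻¹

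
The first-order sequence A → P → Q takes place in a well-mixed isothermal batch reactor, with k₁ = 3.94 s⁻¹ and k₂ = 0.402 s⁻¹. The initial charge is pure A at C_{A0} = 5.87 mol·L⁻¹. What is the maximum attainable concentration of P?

4.53 mol·L⁻¹

Evaluating C_P at t_opt = ln(k₂/k₁)/(k₂−k₁) gives C_{P,max}/C_{A0} = (k₁/k₂)^[k₂/(k₂−k₁)].
= (3.94/0.402)^(0.402/(0.402−3.94)) = (9.801)^(-0.1136) = 0.7716.
C_{P,max} = 0.7716×5.87 = 4.53 mol·L⁻¹.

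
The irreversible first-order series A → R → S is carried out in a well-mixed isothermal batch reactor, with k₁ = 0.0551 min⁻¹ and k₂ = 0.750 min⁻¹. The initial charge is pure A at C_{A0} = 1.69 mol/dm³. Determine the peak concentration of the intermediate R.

Evaluating C_R at t_opt = ln(k₂/k₁)/(k₂−k₁) gives C_{R,max}/C_{A0} = (k₁/k₂)^[k₂/(k₂−k₁)].
= (0.0551/0.750)^(0.750/(0.750−0.0551)) = (0.07347)^(1.079) = 0.05973.
C_{R,max} = 0.05973×1.69 = 0.101 mol/dm³.

0.101 mol/dm³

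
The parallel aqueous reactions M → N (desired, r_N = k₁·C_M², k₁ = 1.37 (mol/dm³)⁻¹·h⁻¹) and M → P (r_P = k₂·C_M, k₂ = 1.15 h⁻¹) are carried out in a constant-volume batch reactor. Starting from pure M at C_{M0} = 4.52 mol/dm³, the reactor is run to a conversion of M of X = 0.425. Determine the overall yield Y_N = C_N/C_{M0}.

C_M = C_{M0}(1−X) = 2.599 mol/dm³.
Along a PFR/batch, dC_P/dC_M = −r_P/(r_N+r_P) = −k₂/(k₂+k₁·C_M).
Integrating from C_{M0} to C_M: C_P = (1.15/1.37)·ln[(1.15+1.37·4.52)/(1.15+1.37·2.60)] = 0.8394·ln(7.342/4.711) = 0.3726 mol/dm³.
Then C_N = (C_{M0}−C_M) − C_P = 1.921 − 0.3726 = 1.548 mol/dm³.
Y_N = C_N/C_{M0} = 1.548/4.52 = 0.343.

0.343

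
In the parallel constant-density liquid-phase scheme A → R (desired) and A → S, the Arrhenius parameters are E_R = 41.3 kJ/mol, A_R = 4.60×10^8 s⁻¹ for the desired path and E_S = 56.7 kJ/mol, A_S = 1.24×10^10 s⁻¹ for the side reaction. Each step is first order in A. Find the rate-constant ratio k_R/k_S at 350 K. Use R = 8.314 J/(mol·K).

Since both paths have the same order in A, the concentration cancels and S_{R/S} = k_R/k_S = (A_R/A_S)·exp[(E_S−E_R)/(RT)].
(E_S−E_R)/(RT) = (56.7−41.3)×10³/(8.314×350) = 15400/2910 = 5.292.
k_R/k_S = (4.60×10^8/1.24×10^10)·exp(5.292) = 0.03710 × 198.8 = 7.37.
Since E_R < E_S, lowering the temperature improves selectivity toward R.

7.37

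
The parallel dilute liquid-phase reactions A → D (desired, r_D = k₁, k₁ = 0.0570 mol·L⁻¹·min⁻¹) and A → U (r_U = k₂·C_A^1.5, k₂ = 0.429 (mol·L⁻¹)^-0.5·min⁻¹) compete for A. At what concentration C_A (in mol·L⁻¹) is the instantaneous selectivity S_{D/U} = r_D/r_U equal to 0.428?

0.458 mol·L⁻¹

S_{D/U} = (k₁/k₂)·C_A^-1.5 ⇒ C_A = (S·k₂/k₁)^(1/(-1.5)).
= (0.428×0.429/0.0570)^(-0.6667) = (3.221)^(-0.6667) = 0.458 mol·L⁻¹.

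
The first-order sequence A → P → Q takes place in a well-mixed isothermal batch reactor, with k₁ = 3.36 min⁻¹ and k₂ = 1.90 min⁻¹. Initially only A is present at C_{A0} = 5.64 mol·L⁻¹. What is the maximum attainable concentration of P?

2.69 mol·L⁻¹

For a first-order series the maximum intermediate yield is C_{P,max}/C_{A0} = (k₁/k₂)^[k₂/(k₂−k₁)].
= (3.36/1.90)^(1.90/(1.90−3.36)) = (1.768)^(-1.301) = 0.4762.
C_{P,max} = 0.4762×5.64 = 2.69 mol·L⁻¹.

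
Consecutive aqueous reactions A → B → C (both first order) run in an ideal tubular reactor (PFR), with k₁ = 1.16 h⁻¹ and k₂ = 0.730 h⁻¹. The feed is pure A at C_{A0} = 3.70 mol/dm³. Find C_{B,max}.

For a first-order series the maximum intermediate yield is C_{B,max}/C_{A0} = (k₁/k₂)^[k₂/(k₂−k₁)].
= (1.16/0.730)^(0.730/(0.730−1.16)) = (1.589)^(-1.698) = 0.4556.
C_{B,max} = 0.4556×3.70 = 1.69 mol/dm³.

1.69 mol/dm³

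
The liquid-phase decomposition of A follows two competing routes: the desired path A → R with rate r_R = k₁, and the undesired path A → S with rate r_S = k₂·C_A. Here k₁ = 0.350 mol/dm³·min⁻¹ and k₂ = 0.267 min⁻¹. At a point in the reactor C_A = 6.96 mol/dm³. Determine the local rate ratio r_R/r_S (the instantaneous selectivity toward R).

S_{R/S} = r_R/r_S = (k₁)/(k₂·C_A) = (k₁/k₂)·C_A⁻¹.
= (0.350) / (0.267×6.960) = 0.3500/1.858 = 0.188.

0.188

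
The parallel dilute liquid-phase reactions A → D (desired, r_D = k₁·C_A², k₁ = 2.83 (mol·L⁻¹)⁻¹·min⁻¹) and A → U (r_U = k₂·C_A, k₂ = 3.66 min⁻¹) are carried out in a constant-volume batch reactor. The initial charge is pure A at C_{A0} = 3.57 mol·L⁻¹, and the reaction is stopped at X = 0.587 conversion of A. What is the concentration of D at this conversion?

C_A = C_{A0}(1−X) = 1.474 mol·L⁻¹.
Along a PFR/batch, dC_U/dC_A = −r_U/(r_D+r_U) = −k₂/(k₂+k₁·C_A).
Integrating from C_{A0} to C_A: C_U = (3.66/2.83)·ln[(3.66+2.83·3.57)/(3.66+2.83·1.47)] = 1.293·ln(13.76/7.833) = 0.7290 mol·L⁻¹.
Then C_D = (C_{A0}−C_A) − C_U = 2.096 − 0.7290 = 1.367 mol·L⁻¹.

1.37 mol·L⁻¹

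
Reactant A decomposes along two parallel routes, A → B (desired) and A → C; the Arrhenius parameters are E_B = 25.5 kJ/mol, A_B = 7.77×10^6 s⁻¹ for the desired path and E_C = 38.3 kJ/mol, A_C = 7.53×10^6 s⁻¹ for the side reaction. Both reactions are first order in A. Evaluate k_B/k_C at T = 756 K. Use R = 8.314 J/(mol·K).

7.91

k_B/k_C = (A_B/A_C)·exp[−(E_B−E_C)/(RT)] = (A_B/A_C)·exp[(E_C−E_B)/(RT)].
(E_C−E_B)/(RT) = (38.3−25.5)×10³/(8.314×756) = 12800/6285 = 2.036.
k_B/k_C = (7.77×10^6/7.53×10^6)·exp(2.036) = 1.032 × 7.664 = 7.91.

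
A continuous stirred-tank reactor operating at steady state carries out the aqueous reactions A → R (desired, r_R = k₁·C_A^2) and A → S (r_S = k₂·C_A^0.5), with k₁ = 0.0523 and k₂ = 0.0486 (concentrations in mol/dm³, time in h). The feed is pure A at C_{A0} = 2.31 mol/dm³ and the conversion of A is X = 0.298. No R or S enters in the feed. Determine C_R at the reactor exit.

0.475 mol/dm³

Exit C_A = C_{A0}(1−X) = 2.31×0.702 = 1.622 mol/dm³.
Rates in a CSTR are evaluated at the outlet concentration: r_R = 0.0523×1.622^2 = 0.1375, r_S = 0.0486×1.622^0.5 = 0.06189.
Fraction of consumed A going to R: r_R/(r_R+r_S) = 0.6897.
C_R = 0.6897·C_{A0}·X = 0.6897×2.31×0.298 = 0.475 mol/dm³.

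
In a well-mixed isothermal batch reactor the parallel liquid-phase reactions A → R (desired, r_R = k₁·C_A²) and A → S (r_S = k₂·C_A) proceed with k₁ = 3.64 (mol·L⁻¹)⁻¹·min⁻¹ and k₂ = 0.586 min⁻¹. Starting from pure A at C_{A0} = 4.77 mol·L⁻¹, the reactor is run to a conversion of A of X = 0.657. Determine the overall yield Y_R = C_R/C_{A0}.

C_A = C_{A0}(1−X) = 1.636 mol·L⁻¹.
Along a PFR/batch, dC_S/dC_A = −r_S/(r_R+r_S) = −k₂/(k₂+k₁·C_A).
Integrating from C_{A0} to C_A: C_S = (0.586/3.64)·ln[(0.586+3.64·4.77)/(0.586+3.64·1.64)] = 0.1610·ln(17.95/6.541) = 0.1625 mol·L⁻¹.
Then C_R = (C_{A0}−C_A) − C_S = 3.134 − 0.1625 = 2.971 mol·L⁻¹.
Y_R = C_R/C_{A0} = 2.971/4.77 = 0.623.

0.623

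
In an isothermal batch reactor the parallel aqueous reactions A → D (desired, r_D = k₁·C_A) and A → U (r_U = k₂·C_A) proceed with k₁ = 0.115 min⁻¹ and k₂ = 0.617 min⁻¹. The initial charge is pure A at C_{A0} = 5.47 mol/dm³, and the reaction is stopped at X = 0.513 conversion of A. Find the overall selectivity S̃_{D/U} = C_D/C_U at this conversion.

C_A = C_{A0}(1−X) = 2.664 mol/dm³.
Both paths are first order in A, so the instantaneous fraction to D is constant: dC_D/d(−C_A) = k₁/(k₁+k₂) = 0.1571.
C_D = 0.1571·(C_{A0}−C_A) = 0.1571×2.806 = 0.441 mol/dm³.
C_U = (C_{A0}−C_A)−C_D = 2.365 mol/dm³; S̃_{D/U} = 0.4409/2.365 = 0.186.

0.186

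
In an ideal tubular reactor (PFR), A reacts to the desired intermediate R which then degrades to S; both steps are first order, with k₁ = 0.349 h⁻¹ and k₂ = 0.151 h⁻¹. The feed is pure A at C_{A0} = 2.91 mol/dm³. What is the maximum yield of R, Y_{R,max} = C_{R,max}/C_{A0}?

Evaluating C_R at τ_opt = ln(k₂/k₁)/(k₂−k₁) gives C_{R,max}/C_{A0} = (k₁/k₂)^[k₂/(k₂−k₁)].
= (0.349/0.151)^(0.151/(0.151−0.349)) = (2.311)^(-0.7626) = 0.5279.

0.528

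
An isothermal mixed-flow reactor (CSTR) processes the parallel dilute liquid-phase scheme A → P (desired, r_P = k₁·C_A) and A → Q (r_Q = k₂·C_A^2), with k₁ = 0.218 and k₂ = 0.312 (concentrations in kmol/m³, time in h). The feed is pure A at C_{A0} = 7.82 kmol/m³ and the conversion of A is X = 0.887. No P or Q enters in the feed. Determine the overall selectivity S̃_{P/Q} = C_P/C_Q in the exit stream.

Exit C_A = C_{A0}(1−X) = 7.82×0.113 = 0.8837 kmol/m³.
Rates in a CSTR are evaluated at the outlet concentration: r_P = 0.218×0.8837 = 0.1926, r_Q = 0.312×0.8837^2 = 0.2436.
Overall selectivity = C_P/C_Q = r_Pτ/(r_Qτ) = r_P/r_Q = 0.791.

0.791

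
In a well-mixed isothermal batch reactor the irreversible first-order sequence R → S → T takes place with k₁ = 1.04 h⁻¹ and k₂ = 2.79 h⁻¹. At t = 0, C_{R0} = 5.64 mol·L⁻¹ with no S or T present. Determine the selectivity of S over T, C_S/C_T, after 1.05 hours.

For first-order series with pure R initially, C_S(t) = k₁C_{R0}/(k₂−k₁)·(e^(−k₁t) − e^(−k₂t)).
e^(−k₁t) = e^(−1.04×1.05) = e^(−1.092) = 0.3355; e^(−k₂t) = e^(−2.929) = 0.05342.
C_S = 1.04×5.64/(2.79−1.04) × (0.3355−0.05342) = 3.352×0.2821 = 0.9456 mol·L⁻¹.
C_R = C_{R0}e^(−k₁t) = 1.892 mol·L⁻¹, so C_T = C_{R0}−C_R−C_S = 2.802 mol·L⁻¹; C_S/C_T = 0.337.

0.337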